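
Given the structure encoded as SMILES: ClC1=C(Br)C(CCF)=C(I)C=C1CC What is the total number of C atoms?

10

Count every carbon token in the SMILES (each C, including those in ring-closure positions and inside branches).
Carbon count: 10.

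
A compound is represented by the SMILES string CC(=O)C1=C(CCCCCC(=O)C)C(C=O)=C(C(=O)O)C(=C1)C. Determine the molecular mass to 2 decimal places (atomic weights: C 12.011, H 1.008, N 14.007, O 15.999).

First, the molecular formula is C18H22O5 (counting implicit H from valence).
  C: 18 × 12.011 = 216.198
  H: 22 × 1.008 = 22.176
  O: 5 × 15.999 = 79.995
Sum: 18×12.011 + 22×1.008 + 5×15.999 = 318.369 → 318.37 g/mol.

318.37 g/mol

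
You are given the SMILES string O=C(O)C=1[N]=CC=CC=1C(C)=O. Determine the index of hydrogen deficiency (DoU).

6

Degree of unsaturation = (number of rings) + (number of π bonds).
Ring closures in the SMILES: 1.
π bonds: 5 double bonds (each 1 DoU) → 5 DoU from unsaturation.
Total DoU = 1 + 5 = 6.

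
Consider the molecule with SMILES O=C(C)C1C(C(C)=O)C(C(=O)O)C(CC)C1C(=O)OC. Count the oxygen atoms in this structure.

6

Scan the SMILES for O atoms (remember two-letter symbols like Cl and Br are single atoms).
Oxygen count: 6.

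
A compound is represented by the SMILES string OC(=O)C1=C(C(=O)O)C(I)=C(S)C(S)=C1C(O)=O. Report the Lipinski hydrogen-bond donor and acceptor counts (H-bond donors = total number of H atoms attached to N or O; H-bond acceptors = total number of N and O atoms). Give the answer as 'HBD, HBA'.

3, 6

Donors: find every N or O and count the H atoms it carries.
  atom 1 (O): bond orders sum to 1 → 1 H
  atom 3 (O): bond orders sum to 2 → 0 H
  atom 7 (O): bond orders sum to 2 → 0 H
  atom 8 (O): bond orders sum to 1 → 1 H
  atom 17 (O): bond orders sum to 1 → 1 H
  atom 18 (O): bond orders sum to 2 → 0 H
Lipinski HBD = 3.
Acceptors: N atoms = 0, O atoms = 6 → HBA = 6.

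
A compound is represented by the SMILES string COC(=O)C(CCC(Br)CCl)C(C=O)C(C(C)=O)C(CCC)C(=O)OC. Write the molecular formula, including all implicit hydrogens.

C18H28BrClO6

Walk through each heavy atom and fill implicit hydrogens from standard valence (C 4, N 3, O 2, S 2, halogen 1):
  atom 1: C, bond orders sum to 1 (valence 4) → 3 H
  atom 2: O, bond orders sum to 2 (valence 2) → 0 H
  atom 3: C, bond orders sum to 4 (valence 4) → 0 H
  atom 4: O, bond orders sum to 2 (valence 2) → 0 H
  atom 5: C, bond orders sum to 3 (valence 4) → 1 H
  atom 6: C, bond orders sum to 2 (valence 4) → 2 H
  atom 7: C, bond orders sum to 2 (valence 4) → 2 H
  atom 8: C, bond orders sum to 3 (valence 4) → 1 H
  atom 9: Br (halogen, monovalent) → 0 H
  atom 10: C, bond orders sum to 2 (valence 4) → 2 H
  atom 11: Cl (halogen, monovalent) → 0 H
  atom 12: C, bond orders sum to 3 (valence 4) → 1 H
  atom 13: C, bond orders sum to 3 (valence 4) → 1 H
  atom 14: O, bond orders sum to 2 (valence 2) → 0 H
  atom 15: C, bond orders sum to 3 (valence 4) → 1 H
  atom 16: C, bond orders sum to 4 (valence 4) → 0 H
  atom 17: C, bond orders sum to 1 (valence 4) → 3 H
  atom 18: O, bond orders sum to 2 (valence 2) → 0 H
  atom 19: C, bond orders sum to 3 (valence 4) → 1 H
  atom 20: C, bond orders sum to 2 (valence 4) → 2 H
  atom 21: C, bond orders sum to 2 (valence 4) → 2 H
  atom 22: C, bond orders sum to 1 (valence 4) → 3 H
  atom 23: C, bond orders sum to 4 (valence 4) → 0 H
  atom 24: O, bond orders sum to 2 (valence 2) → 0 H
  atom 25: O, bond orders sum to 2 (valence 2) → 0 H
  atom 26: C, bond orders sum to 1 (valence 4) → 3 H
Totals → C:18, H:28, Br:1, Cl:1, O:6.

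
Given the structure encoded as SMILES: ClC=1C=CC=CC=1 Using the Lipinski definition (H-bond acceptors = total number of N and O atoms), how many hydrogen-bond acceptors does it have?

N atoms: 0; O atoms: 0.
Lipinski HBA = 0 + 0 = 0.

0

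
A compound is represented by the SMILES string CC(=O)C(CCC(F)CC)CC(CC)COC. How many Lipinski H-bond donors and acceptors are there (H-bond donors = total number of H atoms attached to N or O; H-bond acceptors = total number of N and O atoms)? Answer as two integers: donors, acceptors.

0, 2

Donors: find every N or O and count the H atoms it carries.
  atom 3 (O): bond orders sum to 2 → 0 H
  atom 16 (O): bond orders sum to 2 → 0 H
Lipinski HBD = 0.
Acceptors: N atoms = 0, O atoms = 2 → HBA = 2.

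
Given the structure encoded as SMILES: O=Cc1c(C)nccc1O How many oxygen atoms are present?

Scan the SMILES for O atoms (remember two-letter symbols like Cl and Br are single atoms).
Oxygen count: 2.

2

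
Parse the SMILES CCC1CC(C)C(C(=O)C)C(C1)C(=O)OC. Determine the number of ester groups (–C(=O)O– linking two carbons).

1

The ester motif appears at heavy-atom position 13 in the SMILES.
Other groups present: 1 ketone.
Ester count: 1.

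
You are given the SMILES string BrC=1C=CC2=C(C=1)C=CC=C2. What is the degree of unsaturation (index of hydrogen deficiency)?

7

Degree of unsaturation = (number of rings) + (number of π bonds).
Ring closures in the SMILES: 2.
π bonds: 5 double bonds (each 1 DoU) → 5 DoU from unsaturation.
Total DoU = 2 + 5 = 7.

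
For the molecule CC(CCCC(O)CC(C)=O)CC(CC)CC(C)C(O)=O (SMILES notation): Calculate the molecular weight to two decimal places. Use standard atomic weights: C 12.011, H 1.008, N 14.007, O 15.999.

300.44 g/mol

First, the molecular formula is C17H32O4 (counting implicit H from valence).
  C: 17 × 12.011 = 204.187
  H: 32 × 1.008 = 32.256
  O: 4 × 15.999 = 63.996
Sum: 17×12.011 + 32×1.008 + 4×15.999 = 300.439 → 300.44 g/mol.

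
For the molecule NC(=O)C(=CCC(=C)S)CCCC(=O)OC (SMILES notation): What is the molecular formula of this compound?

Walk through each heavy atom and fill implicit hydrogens from standard valence (C 4, N 3, O 2, S 2, halogen 1):
  atom 1: N, bond orders sum to 1 (valence 3) → 2 H
  atom 2: C, bond orders sum to 4 (valence 4) → 0 H
  atom 3: O, bond orders sum to 2 (valence 2) → 0 H
  atom 4: C, bond orders sum to 4 (valence 4) → 0 H
  atom 5: C, bond orders sum to 3 (valence 4) → 1 H
  atom 6: C, bond orders sum to 2 (valence 4) → 2 H
  atom 7: C, bond orders sum to 4 (valence 4) → 0 H
  atom 8: C, bond orders sum to 2 (valence 4) → 2 H
  atom 9: S, bond orders sum to 1 (valence 2) → 1 H
  atom 10: C, bond orders sum to 2 (valence 4) → 2 H
  atom 11: C, bond orders sum to 2 (valence 4) → 2 H
  atom 12: C, bond orders sum to 2 (valence 4) → 2 H
  atom 13: C, bond orders sum to 4 (valence 4) → 0 H
  atom 14: O, bond orders sum to 2 (valence 2) → 0 H
  atom 15: O, bond orders sum to 2 (valence 2) → 0 H
  atom 16: C, bond orders sum to 1 (valence 4) → 3 H
Totals → C:11, H:17, N:1, O:3, S:1.

C11H17NO3S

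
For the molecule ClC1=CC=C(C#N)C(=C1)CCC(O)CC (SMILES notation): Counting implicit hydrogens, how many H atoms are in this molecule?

Walk through each heavy atom and fill implicit hydrogens from standard valence (C 4, N 3, O 2, S 2, halogen 1):
  atom 1: Cl (halogen, monovalent) → 0 H
  atom 2: C, bond orders sum to 4 (valence 4) → 0 H
  atom 3: C, bond orders sum to 3 (valence 4) → 1 H
  atom 4: C, bond orders sum to 3 (valence 4) → 1 H
  atom 5: C, bond orders sum to 4 (valence 4) → 0 H
  atom 6: C, bond orders sum to 4 (valence 4) → 0 H
  atom 7: N, bond orders sum to 3 (valence 3) → 0 H
  atom 8: C, bond orders sum to 4 (valence 4) → 0 H
  atom 9: C, bond orders sum to 3 (valence 4) → 1 H
  atom 10: C, bond orders sum to 2 (valence 4) → 2 H
  atom 11: C, bond orders sum to 2 (valence 4) → 2 H
  atom 12: C, bond orders sum to 3 (valence 4) → 1 H
  atom 13: O, bond orders sum to 1 (valence 2) → 1 H
  atom 14: C, bond orders sum to 2 (valence 4) → 2 H
  atom 15: C, bond orders sum to 1 (valence 4) → 3 H
Total hydrogens: 14.

14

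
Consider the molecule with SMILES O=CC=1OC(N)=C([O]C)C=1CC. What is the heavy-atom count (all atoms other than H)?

12

Every atom symbol written in the SMILES (organic subset) is one heavy atom; implicit H are not written.
Heavy atoms by element → C:8, N:1, O:3.
Total: 12.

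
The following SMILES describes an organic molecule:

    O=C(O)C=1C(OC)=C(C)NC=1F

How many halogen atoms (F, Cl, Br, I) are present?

Halogen atoms appear at heavy-atom position 12 (1×F).
Other groups present: 1 carboxylic acid, 1 ether.
Halogen count: 1.

1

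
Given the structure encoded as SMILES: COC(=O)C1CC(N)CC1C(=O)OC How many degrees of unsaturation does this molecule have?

Degree of unsaturation = (number of rings) + (number of π bonds).
Ring closures in the SMILES: 1.
π bonds: 2 double bonds (each 1 DoU) → 2 DoU from unsaturation.
Total DoU = 1 + 2 = 3.

3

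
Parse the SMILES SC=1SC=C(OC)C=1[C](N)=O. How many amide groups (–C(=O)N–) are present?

1

The amide motif appears at heavy-atom position 9 in the SMILES.
Other groups present: 1 ether, 1 thiol.
Amide count: 1.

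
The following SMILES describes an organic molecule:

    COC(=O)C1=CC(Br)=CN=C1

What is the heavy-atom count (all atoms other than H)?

11

Every atom symbol written in the SMILES (organic subset) is one heavy atom; implicit H are not written.
Heavy atoms by element → Br:1, C:7, N:1, O:2.
Total: 11.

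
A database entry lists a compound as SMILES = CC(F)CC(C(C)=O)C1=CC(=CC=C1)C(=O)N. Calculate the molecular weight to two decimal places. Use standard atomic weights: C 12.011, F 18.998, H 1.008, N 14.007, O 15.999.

237.27 g/mol

First, the molecular formula is C13H16FNO2 (counting implicit H from valence).
  C: 13 × 12.011 = 156.143
  F: 1 × 18.998 = 18.998
  H: 16 × 1.008 = 16.128
  N: 1 × 14.007 = 14.007
  O: 2 × 15.999 = 31.998
Sum: 13×12.011 + 1×18.998 + 16×1.008 + 1×14.007 + 2×15.999 = 237.274 → 237.27 g/mol.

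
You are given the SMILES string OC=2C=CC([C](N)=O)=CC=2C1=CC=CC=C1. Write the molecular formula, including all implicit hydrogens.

Walk through each heavy atom and fill implicit hydrogens from standard valence (C 4, N 3, O 2, S 2, halogen 1):
  atom 1: O, bond orders sum to 1 (valence 2) → 1 H
  atom 2: C, bond orders sum to 4 (valence 4) → 0 H
  atom 3: C, bond orders sum to 3 (valence 4) → 1 H
  atom 4: C, bond orders sum to 3 (valence 4) → 1 H
  atom 5: C, bond orders sum to 4 (valence 4) → 0 H
  atom 6: C with explicit H count 0
  atom 7: N, bond orders sum to 1 (valence 3) → 2 H
  atom 8: O, bond orders sum to 2 (valence 2) → 0 H
  atom 9: C, bond orders sum to 3 (valence 4) → 1 H
  atom 10: C, bond orders sum to 4 (valence 4) → 0 H
  atom 11: C, bond orders sum to 4 (valence 4) → 0 H
  atom 12: C, bond orders sum to 3 (valence 4) → 1 H
  atom 13: C, bond orders sum to 3 (valence 4) → 1 H
  atom 14: C, bond orders sum to 3 (valence 4) → 1 H
  atom 15: C, bond orders sum to 3 (valence 4) → 1 H
  atom 16: C, bond orders sum to 3 (valence 4) → 1 H
Totals → C:13, H:11, N:1, O:2.
In Hill order: C13H11NO2.

C13H11NO2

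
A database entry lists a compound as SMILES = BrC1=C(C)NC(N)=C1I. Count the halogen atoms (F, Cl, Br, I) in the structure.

Halogen atoms appear at heavy-atom positions 1, 9 (1×Br, 1×I).
Other groups present: 1 primary amine.
Halogen count: 2.

2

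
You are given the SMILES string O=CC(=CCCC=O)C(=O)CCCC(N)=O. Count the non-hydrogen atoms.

16

Every atom symbol written in the SMILES (organic subset) is one heavy atom; implicit H are not written.
Heavy atoms by element → C:11, N:1, O:4.
Total: 16.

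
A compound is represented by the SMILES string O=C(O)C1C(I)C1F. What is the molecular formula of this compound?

C4H4FIO2

Walk through each heavy atom and fill implicit hydrogens from standard valence (C 4, N 3, O 2, S 2, halogen 1):
  atom 1: O, bond orders sum to 2 (valence 2) → 0 H
  atom 2: C, bond orders sum to 4 (valence 4) → 0 H
  atom 3: O, bond orders sum to 1 (valence 2) → 1 H
  atom 4: C, bond orders sum to 3 (valence 4) → 1 H
  atom 5: C, bond orders sum to 3 (valence 4) → 1 H
  atom 6: I (halogen, monovalent) → 0 H
  atom 7: C, bond orders sum to 3 (valence 4) → 1 H
  atom 8: F (halogen, monovalent) → 0 H
Totals → C:4, H:4, F:1, I:1, O:2.
In Hill order: C4H4FIO2.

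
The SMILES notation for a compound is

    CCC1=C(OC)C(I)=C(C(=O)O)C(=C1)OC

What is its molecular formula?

Walk through each heavy atom and fill implicit hydrogens from standard valence (C 4, N 3, O 2, S 2, halogen 1):
  atom 1: C, bond orders sum to 1 (valence 4) → 3 H
  atom 2: C, bond orders sum to 2 (valence 4) → 2 H
  atom 3: C, bond orders sum to 4 (valence 4) → 0 H
  atom 4: C, bond orders sum to 4 (valence 4) → 0 H
  atom 5: O, bond orders sum to 2 (valence 2) → 0 H
  atom 6: C, bond orders sum to 1 (valence 4) → 3 H
  atom 7: C, bond orders sum to 4 (valence 4) → 0 H
  atom 8: I (halogen, monovalent) → 0 H
  atom 9: C, bond orders sum to 4 (valence 4) → 0 H
  atom 10: C, bond orders sum to 4 (valence 4) → 0 H
  atom 11: O, bond orders sum to 2 (valence 2) → 0 H
  atom 12: O, bond orders sum to 1 (valence 2) → 1 H
  atom 13: C, bond orders sum to 4 (valence 4) → 0 H
  atom 14: C, bond orders sum to 3 (valence 4) → 1 H
  atom 15: O, bond orders sum to 2 (valence 2) → 0 H
  atom 16: C, bond orders sum to 1 (valence 4) → 3 H
Totals → C:11, H:13, I:1, O:4.

C11H13IO4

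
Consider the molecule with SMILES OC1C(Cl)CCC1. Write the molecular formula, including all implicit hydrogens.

C5H9ClO

Walk through each heavy atom and fill implicit hydrogens from standard valence (C 4, N 3, O 2, S 2, halogen 1):
  atom 1: O, bond orders sum to 1 (valence 2) → 1 H
  atom 2: C, bond orders sum to 3 (valence 4) → 1 H
  atom 3: C, bond orders sum to 3 (valence 4) → 1 H
  atom 4: Cl (halogen, monovalent) → 0 H
  atom 5: C, bond orders sum to 2 (valence 4) → 2 H
  atom 6: C, bond orders sum to 2 (valence 4) → 2 H
  atom 7: C, bond orders sum to 2 (valence 4) → 2 H
Totals → C:5, H:9, Cl:1, O:1.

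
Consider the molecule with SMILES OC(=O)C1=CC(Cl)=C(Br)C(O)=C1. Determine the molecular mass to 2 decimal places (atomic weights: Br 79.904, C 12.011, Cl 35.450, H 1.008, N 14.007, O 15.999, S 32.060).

251.46 g/mol

First, the molecular formula is C7H4BrClO3 (counting implicit H from valence).
  Br: 1 × 79.904 = 79.904
  C: 7 × 12.011 = 84.077
  Cl: 1 × 35.450 = 35.450
  H: 4 × 1.008 = 4.032
  O: 3 × 15.999 = 47.997
Sum: 1×79.904 + 7×12.011 + 1×35.450 + 4×1.008 + 3×15.999 = 251.460 → 251.46 g/mol.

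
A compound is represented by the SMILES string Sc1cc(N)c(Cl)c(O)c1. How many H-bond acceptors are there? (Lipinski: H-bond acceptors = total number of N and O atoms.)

N atoms: 1; O atoms: 1.
Lipinski HBA = 1 + 1 = 2.

2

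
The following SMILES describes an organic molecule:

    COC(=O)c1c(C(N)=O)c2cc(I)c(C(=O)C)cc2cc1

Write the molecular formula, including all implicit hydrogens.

C15H12INO4

Walk through each heavy atom and fill implicit hydrogens from standard valence (C 4, N 3, O 2, S 2, halogen 1); for lowercase aromatic atoms, an aromatic c carries 1 H when it has two neighbours and 0 H with three, and aromatic n carries 0 H:
  atom 1: C, bond orders sum to 1 (valence 4) → 3 H
  atom 2: O, bond orders sum to 2 (valence 2) → 0 H
  atom 3: C, bond orders sum to 4 (valence 4) → 0 H
  atom 4: O, bond orders sum to 2 (valence 2) → 0 H
  atom 5: aromatic c, 3 neighbours → 0 H
  atom 6: aromatic c, 3 neighbours → 0 H
  atom 7: C, bond orders sum to 4 (valence 4) → 0 H
  atom 8: N, bond orders sum to 1 (valence 3) → 2 H
  atom 9: O, bond orders sum to 2 (valence 2) → 0 H
  atom 10: aromatic c, 3 neighbours → 0 H
  atom 11: aromatic c, 2 neighbours → 1 H
  atom 12: aromatic c, 3 neighbours → 0 H
  atom 13: I (halogen, monovalent) → 0 H
  atom 14: aromatic c, 3 neighbours → 0 H
  atom 15: C, bond orders sum to 4 (valence 4) → 0 H
  atom 16: O, bond orders sum to 2 (valence 2) → 0 H
  atom 17: C, bond orders sum to 1 (valence 4) → 3 H
  atom 18: aromatic c, 2 neighbours → 1 H
  atom 19: aromatic c, 3 neighbours → 0 H
  atom 20: aromatic c, 2 neighbours → 1 H
  atom 21: aromatic c, 2 neighbours → 1 H
Totals → C:15, H:12, I:1, N:1, O:4.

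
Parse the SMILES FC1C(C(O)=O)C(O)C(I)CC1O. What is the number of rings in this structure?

In SMILES, each pair of matching ring-closure digits denotes one ring-closing bond; the number of such bonds equals the number of independent rings.
Ring-closure bonds here: 1.

1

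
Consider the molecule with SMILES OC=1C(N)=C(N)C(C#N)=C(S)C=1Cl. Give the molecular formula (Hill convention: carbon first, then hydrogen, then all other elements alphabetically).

Walk through each heavy atom and fill implicit hydrogens from standard valence (C 4, N 3, O 2, S 2, halogen 1):
  atom 1: O, bond orders sum to 1 (valence 2) → 1 H
  atom 2: C, bond orders sum to 4 (valence 4) → 0 H
  atom 3: C, bond orders sum to 4 (valence 4) → 0 H
  atom 4: N, bond orders sum to 1 (valence 3) → 2 H
  atom 5: C, bond orders sum to 4 (valence 4) → 0 H
  atom 6: N, bond orders sum to 1 (valence 3) → 2 H
  atom 7: C, bond orders sum to 4 (valence 4) → 0 H
  atom 8: C, bond orders sum to 4 (valence 4) → 0 H
  atom 9: N, bond orders sum to 3 (valence 3) → 0 H
  atom 10: C, bond orders sum to 4 (valence 4) → 0 H
  atom 11: S, bond orders sum to 1 (valence 2) → 1 H
  atom 12: C, bond orders sum to 4 (valence 4) → 0 H
  atom 13: Cl (halogen, monovalent) → 0 H
Totals → C:7, H:6, Cl:1, N:3, O:1, S:1.
In Hill order: C7H6ClN3OS.

C7H6ClN3OS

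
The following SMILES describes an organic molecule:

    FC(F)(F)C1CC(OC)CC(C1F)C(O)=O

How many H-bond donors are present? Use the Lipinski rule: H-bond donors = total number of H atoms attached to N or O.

Donors: find every N or O and count the H atoms it carries.
  atom 8 (O): bond orders sum to 2 → 0 H
  atom 15 (O): bond orders sum to 1 → 1 H
  atom 16 (O): bond orders sum to 2 → 0 H
Lipinski HBD = 1.

1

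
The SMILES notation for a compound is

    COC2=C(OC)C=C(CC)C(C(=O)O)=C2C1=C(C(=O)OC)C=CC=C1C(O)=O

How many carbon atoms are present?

Count every carbon token in the SMILES (each C, including those in ring-closure positions and inside branches).
Carbon count: 20.

20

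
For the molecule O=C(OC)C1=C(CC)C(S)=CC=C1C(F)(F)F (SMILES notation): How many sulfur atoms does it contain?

1

Scan the SMILES for S atoms (remember two-letter symbols like Cl and Br are single atoms).
Sulfur count: 1.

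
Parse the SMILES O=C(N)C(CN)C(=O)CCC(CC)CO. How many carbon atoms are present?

Count every carbon token in the SMILES (each C, including those in ring-closure positions and inside branches).
Carbon count: 10.

10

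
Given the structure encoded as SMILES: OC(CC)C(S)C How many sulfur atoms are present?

Scan the SMILES for S atoms (remember two-letter symbols like Cl and Br are single atoms).
Sulfur count: 1.

1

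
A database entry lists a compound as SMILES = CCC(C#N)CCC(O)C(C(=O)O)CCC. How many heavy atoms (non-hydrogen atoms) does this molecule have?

16

Every atom symbol written in the SMILES (organic subset) is one heavy atom; implicit H are not written.
Heavy atoms by element → C:12, N:1, O:3.
Total: 16.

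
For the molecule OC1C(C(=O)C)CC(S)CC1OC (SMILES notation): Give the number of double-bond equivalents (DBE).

Degree of unsaturation = (number of rings) + (number of π bonds).
Ring closures in the SMILES: 1.
π bonds: 1 double bond (each 1 DoU) → 1 DoU from unsaturation.
Total DoU = 1 + 1 = 2.

2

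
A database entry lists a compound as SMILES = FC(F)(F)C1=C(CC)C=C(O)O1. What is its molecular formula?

C7H7F3O2

Walk through each heavy atom and fill implicit hydrogens from standard valence (C 4, N 3, O 2, S 2, halogen 1):
  atom 1: F (halogen, monovalent) → 0 H
  atom 2: C, bond orders sum to 4 (valence 4) → 0 H
  atom 3: F (halogen, monovalent) → 0 H
  atom 4: F (halogen, monovalent) → 0 H
  atom 5: C, bond orders sum to 4 (valence 4) → 0 H
  atom 6: C, bond orders sum to 4 (valence 4) → 0 H
  atom 7: C, bond orders sum to 2 (valence 4) → 2 H
  atom 8: C, bond orders sum to 1 (valence 4) → 3 H
  atom 9: C, bond orders sum to 3 (valence 4) → 1 H
  atom 10: C, bond orders sum to 4 (valence 4) → 0 H
  atom 11: O, bond orders sum to 1 (valence 2) → 1 H
  atom 12: O, bond orders sum to 2 (valence 2) → 0 H
Totals → C:7, H:7, F:3, O:2.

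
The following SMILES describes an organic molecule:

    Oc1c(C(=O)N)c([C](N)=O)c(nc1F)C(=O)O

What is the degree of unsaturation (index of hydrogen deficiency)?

7

Molecular formula: C8H6FN3O5.
DoU = (2C + 2 + N − H − X) / 2, where X is the halogen count and O/S are ignored.
    = (2·8 + 2 + 3 − 6 − 1) / 2 = 14 / 2 = 7.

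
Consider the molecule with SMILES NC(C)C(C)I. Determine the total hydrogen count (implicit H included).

10

Walk through each heavy atom and fill implicit hydrogens from standard valence (C 4, N 3, O 2, S 2, halogen 1):
  atom 1: N, bond orders sum to 1 (valence 3) → 2 H
  atom 2: C, bond orders sum to 3 (valence 4) → 1 H
  atom 3: C, bond orders sum to 1 (valence 4) → 3 H
  atom 4: C, bond orders sum to 3 (valence 4) → 1 H
  atom 5: C, bond orders sum to 1 (valence 4) → 3 H
  atom 6: I (halogen, monovalent) → 0 H
Total hydrogens: 10.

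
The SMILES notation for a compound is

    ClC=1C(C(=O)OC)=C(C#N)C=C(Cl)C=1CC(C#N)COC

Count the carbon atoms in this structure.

Count every carbon token in the SMILES (each C, including those in ring-closure positions and inside branches).
Carbon count: 14.

14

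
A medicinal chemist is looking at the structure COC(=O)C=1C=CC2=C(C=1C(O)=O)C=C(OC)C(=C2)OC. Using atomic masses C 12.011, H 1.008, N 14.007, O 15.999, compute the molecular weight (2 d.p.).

First, the molecular formula is C15H14O6 (counting implicit H from valence).
  C: 15 × 12.011 = 180.165
  H: 14 × 1.008 = 14.112
  O: 6 × 15.999 = 95.994
Sum: 15×12.011 + 14×1.008 + 6×15.999 = 290.271 → 290.27 g/mol.

290.27 g/mol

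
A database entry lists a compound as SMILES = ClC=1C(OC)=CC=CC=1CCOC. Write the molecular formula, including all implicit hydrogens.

C10H13ClO2

Walk through each heavy atom and fill implicit hydrogens from standard valence (C 4, N 3, O 2, S 2, halogen 1):
  atom 1: Cl (halogen, monovalent) → 0 H
  atom 2: C, bond orders sum to 4 (valence 4) → 0 H
  atom 3: C, bond orders sum to 4 (valence 4) → 0 H
  atom 4: O, bond orders sum to 2 (valence 2) → 0 H
  atom 5: C, bond orders sum to 1 (valence 4) → 3 H
  atom 6: C, bond orders sum to 3 (valence 4) → 1 H
  atom 7: C, bond orders sum to 3 (valence 4) → 1 H
  atom 8: C, bond orders sum to 3 (valence 4) → 1 H
  atom 9: C, bond orders sum to 4 (valence 4) → 0 H
  atom 10: C, bond orders sum to 2 (valence 4) → 2 H
  atom 11: C, bond orders sum to 2 (valence 4) → 2 H
  atom 12: O, bond orders sum to 2 (valence 2) → 0 H
  atom 13: C, bond orders sum to 1 (valence 4) → 3 H
Totals → C:10, H:13, Cl:1, O:2.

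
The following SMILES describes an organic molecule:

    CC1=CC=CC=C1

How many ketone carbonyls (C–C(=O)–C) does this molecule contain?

Scan the SMILES for the ketone motif — none present.

0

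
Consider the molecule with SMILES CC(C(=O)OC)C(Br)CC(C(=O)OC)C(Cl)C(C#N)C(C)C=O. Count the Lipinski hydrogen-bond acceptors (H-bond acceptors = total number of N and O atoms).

6

N atoms: 1; O atoms: 5.
Lipinski HBA = 1 + 5 = 6.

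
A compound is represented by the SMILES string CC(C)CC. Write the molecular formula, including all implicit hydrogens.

C5H12

Walk through each heavy atom and fill implicit hydrogens from standard valence (C 4, N 3, O 2, S 2, halogen 1):
  atom 1: C, bond orders sum to 1 (valence 4) → 3 H
  atom 2: C, bond orders sum to 3 (valence 4) → 1 H
  atom 3: C, bond orders sum to 1 (valence 4) → 3 H
  atom 4: C, bond orders sum to 2 (valence 4) → 2 H
  atom 5: C, bond orders sum to 1 (valence 4) → 3 H
Totals → C:5, H:12.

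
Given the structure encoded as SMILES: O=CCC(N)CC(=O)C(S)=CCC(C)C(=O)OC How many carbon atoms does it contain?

12

Count every carbon token in the SMILES (each C, including those in ring-closure positions and inside branches).
Carbon count: 12.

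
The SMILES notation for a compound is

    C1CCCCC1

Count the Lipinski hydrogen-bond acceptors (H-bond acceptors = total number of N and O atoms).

0

N atoms: 0; O atoms: 0.
Lipinski HBA = 0 + 0 = 0.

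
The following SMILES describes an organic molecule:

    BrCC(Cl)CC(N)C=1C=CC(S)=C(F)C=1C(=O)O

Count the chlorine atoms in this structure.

Scan the SMILES for Cl atoms (remember two-letter symbols like Cl and Br are single atoms).
Chlorine count: 1.

1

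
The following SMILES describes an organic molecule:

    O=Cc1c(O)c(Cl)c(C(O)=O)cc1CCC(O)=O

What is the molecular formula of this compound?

Walk through each heavy atom and fill implicit hydrogens from standard valence (C 4, N 3, O 2, S 2, halogen 1); for lowercase aromatic atoms, an aromatic c carries 1 H when it has two neighbours and 0 H with three, and aromatic n carries 0 H:
  atom 1: O, bond orders sum to 2 (valence 2) → 0 H
  atom 2: C, bond orders sum to 3 (valence 4) → 1 H
  atom 3: aromatic c, 3 neighbours → 0 H
  atom 4: aromatic c, 3 neighbours → 0 H
  atom 5: O, bond orders sum to 1 (valence 2) → 1 H
  atom 6: aromatic c, 3 neighbours → 0 H
  atom 7: Cl (halogen, monovalent) → 0 H
  atom 8: aromatic c, 3 neighbours → 0 H
  atom 9: C, bond orders sum to 4 (valence 4) → 0 H
  atom 10: O, bond orders sum to 1 (valence 2) → 1 H
  atom 11: O, bond orders sum to 2 (valence 2) → 0 H
  atom 12: aromatic c, 2 neighbours → 1 H
  atom 13: aromatic c, 3 neighbours → 0 H
  atom 14: C, bond orders sum to 2 (valence 4) → 2 H
  atom 15: C, bond orders sum to 2 (valence 4) → 2 H
  atom 16: C, bond orders sum to 4 (valence 4) → 0 H
  atom 17: O, bond orders sum to 1 (valence 2) → 1 H
  atom 18: O, bond orders sum to 2 (valence 2) → 0 H
Totals → C:11, H:9, Cl:1, O:6.

C11H9ClO6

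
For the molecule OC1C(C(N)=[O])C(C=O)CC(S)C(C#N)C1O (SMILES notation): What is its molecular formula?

C10H14N2O4S

Walk through each heavy atom and fill implicit hydrogens from standard valence (C 4, N 3, O 2, S 2, halogen 1):
  atom 1: O, bond orders sum to 1 (valence 2) → 1 H
  atom 2: C, bond orders sum to 3 (valence 4) → 1 H
  atom 3: C, bond orders sum to 3 (valence 4) → 1 H
  atom 4: C, bond orders sum to 4 (valence 4) → 0 H
  atom 5: N, bond orders sum to 1 (valence 3) → 2 H
  atom 6: O with explicit H count 0
  atom 7: C, bond orders sum to 3 (valence 4) → 1 H
  atom 8: C, bond orders sum to 3 (valence 4) → 1 H
  atom 9: O, bond orders sum to 2 (valence 2) → 0 H
  atom 10: C, bond orders sum to 2 (valence 4) → 2 H
  atom 11: C, bond orders sum to 3 (valence 4) → 1 H
  atom 12: S, bond orders sum to 1 (valence 2) → 1 H
  atom 13: C, bond orders sum to 3 (valence 4) → 1 H
  atom 14: C, bond orders sum to 4 (valence 4) → 0 H
  atom 15: N, bond orders sum to 3 (valence 3) → 0 H
  atom 16: C, bond orders sum to 3 (valence 4) → 1 H
  atom 17: O, bond orders sum to 1 (valence 2) → 1 H
Totals → C:10, H:14, N:2, O:4, S:1.
In Hill order: C10H14N2O4S.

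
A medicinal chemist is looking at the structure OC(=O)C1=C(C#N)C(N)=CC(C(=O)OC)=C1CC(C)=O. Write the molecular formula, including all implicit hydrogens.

C13H12N2O5

Walk through each heavy atom and fill implicit hydrogens from standard valence (C 4, N 3, O 2, S 2, halogen 1):
  atom 1: O, bond orders sum to 1 (valence 2) → 1 H
  atom 2: C, bond orders sum to 4 (valence 4) → 0 H
  atom 3: O, bond orders sum to 2 (valence 2) → 0 H
  atom 4: C, bond orders sum to 4 (valence 4) → 0 H
  atom 5: C, bond orders sum to 4 (valence 4) → 0 H
  atom 6: C, bond orders sum to 4 (valence 4) → 0 H
  atom 7: N, bond orders sum to 3 (valence 3) → 0 H
  atom 8: C, bond orders sum to 4 (valence 4) → 0 H
  atom 9: N, bond orders sum to 1 (valence 3) → 2 H
  atom 10: C, bond orders sum to 3 (valence 4) → 1 H
  atom 11: C, bond orders sum to 4 (valence 4) → 0 H
  atom 12: C, bond orders sum to 4 (valence 4) → 0 H
  atom 13: O, bond orders sum to 2 (valence 2) → 0 H
  atom 14: O, bond orders sum to 2 (valence 2) → 0 H
  atom 15: C, bond orders sum to 1 (valence 4) → 3 H
  atom 16: C, bond orders sum to 4 (valence 4) → 0 H
  atom 17: C, bond orders sum to 2 (valence 4) → 2 H
  atom 18: C, bond orders sum to 4 (valence 4) → 0 H
  atom 19: C, bond orders sum to 1 (valence 4) → 3 H
  atom 20: O, bond orders sum to 2 (valence 2) → 0 H
Totals → C:13, H:12, N:2, O:5.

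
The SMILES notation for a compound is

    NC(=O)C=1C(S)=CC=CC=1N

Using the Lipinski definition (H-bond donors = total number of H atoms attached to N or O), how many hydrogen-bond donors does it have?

4

Donors: find every N or O and count the H atoms it carries.
  atom 1 (N): bond orders sum to 1 → 2 H
  atom 3 (O): bond orders sum to 2 → 0 H
  atom 11 (N): bond orders sum to 1 → 2 H
Lipinski HBD = 4.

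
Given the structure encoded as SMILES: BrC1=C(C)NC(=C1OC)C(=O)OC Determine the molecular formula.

Walk through each heavy atom and fill implicit hydrogens from standard valence (C 4, N 3, O 2, S 2, halogen 1):
  atom 1: Br (halogen, monovalent) → 0 H
  atom 2: C, bond orders sum to 4 (valence 4) → 0 H
  atom 3: C, bond orders sum to 4 (valence 4) → 0 H
  atom 4: C, bond orders sum to 1 (valence 4) → 3 H
  atom 5: N, bond orders sum to 2 (valence 3) → 1 H
  atom 6: C, bond orders sum to 4 (valence 4) → 0 H
  atom 7: C, bond orders sum to 4 (valence 4) → 0 H
  atom 8: O, bond orders sum to 2 (valence 2) → 0 H
  atom 9: C, bond orders sum to 1 (valence 4) → 3 H
  atom 10: C, bond orders sum to 4 (valence 4) → 0 H
  atom 11: O, bond orders sum to 2 (valence 2) → 0 H
  atom 12: O, bond orders sum to 2 (valence 2) → 0 H
  atom 13: C, bond orders sum to 1 (valence 4) → 3 H
Totals → C:8, H:10, Br:1, N:1, O:3.

C8H10BrNO3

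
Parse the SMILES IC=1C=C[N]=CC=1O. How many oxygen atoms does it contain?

1

Scan the SMILES for O atoms (remember two-letter symbols like Cl and Br are single atoms).
Oxygen count: 1.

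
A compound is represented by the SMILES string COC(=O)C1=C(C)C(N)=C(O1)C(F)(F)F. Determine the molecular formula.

Walk through each heavy atom and fill implicit hydrogens from standard valence (C 4, N 3, O 2, S 2, halogen 1):
  atom 1: C, bond orders sum to 1 (valence 4) → 3 H
  atom 2: O, bond orders sum to 2 (valence 2) → 0 H
  atom 3: C, bond orders sum to 4 (valence 4) → 0 H
  atom 4: O, bond orders sum to 2 (valence 2) → 0 H
  atom 5: C, bond orders sum to 4 (valence 4) → 0 H
  atom 6: C, bond orders sum to 4 (valence 4) → 0 H
  atom 7: C, bond orders sum to 1 (valence 4) → 3 H
  atom 8: C, bond orders sum to 4 (valence 4) → 0 H
  atom 9: N, bond orders sum to 1 (valence 3) → 2 H
  atom 10: C, bond orders sum to 4 (valence 4) → 0 H
  atom 11: O, bond orders sum to 2 (valence 2) → 0 H
  atom 12: C, bond orders sum to 4 (valence 4) → 0 H
  atom 13: F (halogen, monovalent) → 0 H
  atom 14: F (halogen, monovalent) → 0 H
  atom 15: F (halogen, monovalent) → 0 H
Totals → C:8, H:8, F:3, N:1, O:3.

C8H8F3NO3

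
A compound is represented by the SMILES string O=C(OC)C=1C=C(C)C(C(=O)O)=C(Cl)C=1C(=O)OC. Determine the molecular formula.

Walk through each heavy atom and fill implicit hydrogens from standard valence (C 4, N 3, O 2, S 2, halogen 1):
  atom 1: O, bond orders sum to 2 (valence 2) → 0 H
  atom 2: C, bond orders sum to 4 (valence 4) → 0 H
  atom 3: O, bond orders sum to 2 (valence 2) → 0 H
  atom 4: C, bond orders sum to 1 (valence 4) → 3 H
  atom 5: C, bond orders sum to 4 (valence 4) → 0 H
  atom 6: C, bond orders sum to 3 (valence 4) → 1 H
  atom 7: C, bond orders sum to 4 (valence 4) → 0 H
  atom 8: C, bond orders sum to 1 (valence 4) → 3 H
  atom 9: C, bond orders sum to 4 (valence 4) → 0 H
  atom 10: C, bond orders sum to 4 (valence 4) → 0 H
  atom 11: O, bond orders sum to 2 (valence 2) → 0 H
  atom 12: O, bond orders sum to 1 (valence 2) → 1 H
  atom 13: C, bond orders sum to 4 (valence 4) → 0 H
  atom 14: Cl (halogen, monovalent) → 0 H
  atom 15: C, bond orders sum to 4 (valence 4) → 0 H
  atom 16: C, bond orders sum to 4 (valence 4) → 0 H
  atom 17: O, bond orders sum to 2 (valence 2) → 0 H
  atom 18: O, bond orders sum to 2 (valence 2) → 0 H
  atom 19: C, bond orders sum to 1 (valence 4) → 3 H
Totals → C:12, H:11, Cl:1, O:6.
In Hill order: C12H11ClO6.

C12H11ClO6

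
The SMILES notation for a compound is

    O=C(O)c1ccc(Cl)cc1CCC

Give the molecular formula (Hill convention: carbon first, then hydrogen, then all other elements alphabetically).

Walk through each heavy atom and fill implicit hydrogens from standard valence (C 4, N 3, O 2, S 2, halogen 1); for lowercase aromatic atoms, an aromatic c carries 1 H when it has two neighbours and 0 H with three, and aromatic n carries 0 H:
  atom 1: O, bond orders sum to 2 (valence 2) → 0 H
  atom 2: C, bond orders sum to 4 (valence 4) → 0 H
  atom 3: O, bond orders sum to 1 (valence 2) → 1 H
  atom 4: aromatic c, 3 neighbours → 0 H
  atom 5: aromatic c, 2 neighbours → 1 H
  atom 6: aromatic c, 2 neighbours → 1 H
  atom 7: aromatic c, 3 neighbours → 0 H
  atom 8: Cl (halogen, monovalent) → 0 H
  atom 9: aromatic c, 2 neighbours → 1 H
  atom 10: aromatic c, 3 neighbours → 0 H
  atom 11: C, bond orders sum to 2 (valence 4) → 2 H
  atom 12: C, bond orders sum to 2 (valence 4) → 2 H
  atom 13: C, bond orders sum to 1 (valence 4) → 3 H
Totals → C:10, H:11, Cl:1, O:2.

C10H11ClO2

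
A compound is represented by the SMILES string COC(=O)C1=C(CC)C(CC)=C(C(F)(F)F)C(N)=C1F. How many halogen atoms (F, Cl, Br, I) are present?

Halogen atoms appear at heavy-atom positions 14, 15, 16, 20 (4×F).
Other groups present: 1 ester, 1 primary amine.
Halogen count: 4.

4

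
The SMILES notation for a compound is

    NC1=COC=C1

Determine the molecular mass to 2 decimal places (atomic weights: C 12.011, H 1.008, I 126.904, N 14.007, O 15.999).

First, the molecular formula is C4H5NO (counting implicit H from valence).
  C: 4 × 12.011 = 48.044
  H: 5 × 1.008 = 5.040
  N: 1 × 14.007 = 14.007
  O: 1 × 15.999 = 15.999
Sum: 4×12.011 + 5×1.008 + 1×14.007 + 1×15.999 = 83.090 → 83.09 g/mol.

83.09 g/mol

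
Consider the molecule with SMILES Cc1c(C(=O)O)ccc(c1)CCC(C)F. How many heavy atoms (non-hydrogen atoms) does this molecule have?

Every atom symbol written in the SMILES (organic subset) is one heavy atom; implicit H are not written.
Heavy atoms by element → C:12, F:1, O:2.
Total: 15.

15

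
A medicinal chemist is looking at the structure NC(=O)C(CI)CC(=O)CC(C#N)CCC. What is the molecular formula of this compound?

Walk through each heavy atom and fill implicit hydrogens from standard valence (C 4, N 3, O 2, S 2, halogen 1):
  atom 1: N, bond orders sum to 1 (valence 3) → 2 H
  atom 2: C, bond orders sum to 4 (valence 4) → 0 H
  atom 3: O, bond orders sum to 2 (valence 2) → 0 H
  atom 4: C, bond orders sum to 3 (valence 4) → 1 H
  atom 5: C, bond orders sum to 2 (valence 4) → 2 H
  atom 6: I (halogen, monovalent) → 0 H
  atom 7: C, bond orders sum to 2 (valence 4) → 2 H
  atom 8: C, bond orders sum to 4 (valence 4) → 0 H
  atom 9: O, bond orders sum to 2 (valence 2) → 0 H
  atom 10: C, bond orders sum to 2 (valence 4) → 2 H
  atom 11: C, bond orders sum to 3 (valence 4) → 1 H
  atom 12: C, bond orders sum to 4 (valence 4) → 0 H
  atom 13: N, bond orders sum to 3 (valence 3) → 0 H
  atom 14: C, bond orders sum to 2 (valence 4) → 2 H
  atom 15: C, bond orders sum to 2 (valence 4) → 2 H
  atom 16: C, bond orders sum to 1 (valence 4) → 3 H
Totals → C:11, H:17, I:1, N:2, O:2.

C11H17IN2O2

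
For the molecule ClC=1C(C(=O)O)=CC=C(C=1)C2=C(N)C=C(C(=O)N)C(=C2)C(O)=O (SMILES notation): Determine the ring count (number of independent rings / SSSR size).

In SMILES, each pair of matching ring-closure digits denotes one ring-closing bond; the number of such bonds equals the number of independent rings.
Ring-closure bonds here: 2.

2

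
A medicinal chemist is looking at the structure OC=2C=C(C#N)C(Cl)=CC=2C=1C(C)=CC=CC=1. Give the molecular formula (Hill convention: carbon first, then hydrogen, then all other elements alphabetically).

Walk through each heavy atom and fill implicit hydrogens from standard valence (C 4, N 3, O 2, S 2, halogen 1):
  atom 1: O, bond orders sum to 1 (valence 2) → 1 H
  atom 2: C, bond orders sum to 4 (valence 4) → 0 H
  atom 3: C, bond orders sum to 3 (valence 4) → 1 H
  atom 4: C, bond orders sum to 4 (valence 4) → 0 H
  atom 5: C, bond orders sum to 4 (valence 4) → 0 H
  atom 6: N, bond orders sum to 3 (valence 3) → 0 H
  atom 7: C, bond orders sum to 4 (valence 4) → 0 H
  atom 8: Cl (halogen, monovalent) → 0 H
  atom 9: C, bond orders sum to 3 (valence 4) → 1 H
  atom 10: C, bond orders sum to 4 (valence 4) → 0 H
  atom 11: C, bond orders sum to 4 (valence 4) → 0 H
  atom 12: C, bond orders sum to 4 (valence 4) → 0 H
  atom 13: C, bond orders sum to 1 (valence 4) → 3 H
  atom 14: C, bond orders sum to 3 (valence 4) → 1 H
  atom 15: C, bond orders sum to 3 (valence 4) → 1 H
  atom 16: C, bond orders sum to 3 (valence 4) → 1 H
  atom 17: C, bond orders sum to 3 (valence 4) → 1 H
Totals → C:14, H:10, Cl:1, N:1, O:1.

C14H10ClNO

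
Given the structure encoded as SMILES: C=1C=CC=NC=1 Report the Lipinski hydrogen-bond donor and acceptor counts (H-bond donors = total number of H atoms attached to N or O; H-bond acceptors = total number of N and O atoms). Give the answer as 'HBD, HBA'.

Donors: find every N or O and count the H atoms it carries.
  atom 5 (N): bond orders sum to 3 → 0 H
Lipinski HBD = 0.
Acceptors: N atoms = 1, O atoms = 0 → HBA = 1.

0, 1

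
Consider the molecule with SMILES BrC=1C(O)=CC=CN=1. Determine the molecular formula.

C5H4BrNO

Walk through each heavy atom and fill implicit hydrogens from standard valence (C 4, N 3, O 2, S 2, halogen 1):
  atom 1: Br (halogen, monovalent) → 0 H
  atom 2: C, bond orders sum to 4 (valence 4) → 0 H
  atom 3: C, bond orders sum to 4 (valence 4) → 0 H
  atom 4: O, bond orders sum to 1 (valence 2) → 1 H
  atom 5: C, bond orders sum to 3 (valence 4) → 1 H
  atom 6: C, bond orders sum to 3 (valence 4) → 1 H
  atom 7: C, bond orders sum to 3 (valence 4) → 1 H
  atom 8: N, bond orders sum to 3 (valence 3) → 0 H
Totals → C:5, H:4, Br:1, N:1, O:1.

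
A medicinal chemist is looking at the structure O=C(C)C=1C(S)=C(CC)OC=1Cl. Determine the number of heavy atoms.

Every atom symbol written in the SMILES (organic subset) is one heavy atom; implicit H are not written.
Heavy atoms by element → C:8, Cl:1, O:2, S:1.
Total: 12.

12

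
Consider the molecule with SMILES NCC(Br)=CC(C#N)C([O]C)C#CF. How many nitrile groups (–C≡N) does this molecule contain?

1

The nitrile motif appears at heavy-atom position 7 in the SMILES.
Other groups present: 1 alkene, 1 alkyne, 1 ether, 1 primary amine.
Nitrile count: 1.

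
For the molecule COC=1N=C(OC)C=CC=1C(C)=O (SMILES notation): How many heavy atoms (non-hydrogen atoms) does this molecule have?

Every atom symbol written in the SMILES (organic subset) is one heavy atom; implicit H are not written.
Heavy atoms by element → C:9, N:1, O:3.
Total: 13.

13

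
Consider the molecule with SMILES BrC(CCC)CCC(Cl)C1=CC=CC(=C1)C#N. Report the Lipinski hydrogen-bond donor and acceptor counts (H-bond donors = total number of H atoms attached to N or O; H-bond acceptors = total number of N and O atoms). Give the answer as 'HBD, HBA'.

0, 1

Donors: find every N or O and count the H atoms it carries.
  atom 17 (N): bond orders sum to 3 → 0 H
Lipinski HBD = 0.
Acceptors: N atoms = 1, O atoms = 0 → HBA = 1.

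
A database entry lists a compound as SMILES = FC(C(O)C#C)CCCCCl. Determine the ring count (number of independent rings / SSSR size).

In SMILES, each pair of matching ring-closure digits denotes one ring-closing bond; the number of such bonds equals the number of independent rings.
Ring-closure bonds here: 0.

0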